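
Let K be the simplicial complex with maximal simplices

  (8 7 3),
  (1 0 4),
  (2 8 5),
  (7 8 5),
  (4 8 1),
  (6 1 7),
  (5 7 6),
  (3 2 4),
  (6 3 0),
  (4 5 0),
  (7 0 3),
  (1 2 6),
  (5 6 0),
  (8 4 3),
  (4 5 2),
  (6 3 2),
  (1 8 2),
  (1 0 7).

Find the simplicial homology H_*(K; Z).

Take the total order 0 < 1 < 2 < 3 < 4 < 5 < 6 < 7 < 8 on the vertex set. Then K (dimension 2) consists of the simplices:

  0-simplices (9): [0], [1], [2], [3], [4], [5], [6], [7], [8]
  1-simplices (27): (27 of them)
  2-simplices (18): [0,1,4], [0,1,7], [0,3,6], [0,3,7], [0,4,5], [0,5,6], [1,2,6], [1,2,8], [1,4,8], [1,6,7], [2,3,4], [2,3,6], [2,4,5], [2,5,8], [3,4,8], [3,7,8], [5,6,7], [5,7,8]

giving chain groups C_0 ≅ Z^9, C_1 ≅ Z^27, C_2 ≅ Z^18.

The boundary map ∂_1: C_1 → C_0 sends each edge [p,q] (with p < q) to q − p.
The 9×27 boundary matrix has rank 8 and Smith normal form diag(1,1,1,1,1,1,1,1).

∂_2: C_2 → C_1 sends each 2-simplex [p,q,r] to [q,r] − [p,r] + [p,q]. For instance
  ∂[5,6,7] = [6,7] − [5,7] + [5,6],
  ∂[1,6,7] = [6,7] − [1,7] + [1,6].
As a 27×18 matrix over Z this has rank 18, with invariant factors (1,1,1,1,1,1,1,1,1,1,1,1,1,1,1,1,1,2).

Now H_k = ker ∂_k / im ∂_{k+1}, so:

  H_0: rank C_0 − rank ∂_1 = 9 − 8 = 1, and the invariant factors of ∂_1 are all 1, so H_0 = Z.
  H_1: rank ker ∂_1 − rank ∂_2 = (27 − 8) − 18 = 1, and ∂_2 has invariant factor 2 > 1, so H_1 = Z ⊕ Z/2Z.
  H_2: rank ker ∂_2 − rank ∂_3 = (18 − 18) − 0 = 0, and there is no ∂_3, so H_2 = 0.

(K is a triangulation of the Klein bottle.)

H_0 = Z,  H_1 = Z ⊕ Z/2Z,  H_2 = 0.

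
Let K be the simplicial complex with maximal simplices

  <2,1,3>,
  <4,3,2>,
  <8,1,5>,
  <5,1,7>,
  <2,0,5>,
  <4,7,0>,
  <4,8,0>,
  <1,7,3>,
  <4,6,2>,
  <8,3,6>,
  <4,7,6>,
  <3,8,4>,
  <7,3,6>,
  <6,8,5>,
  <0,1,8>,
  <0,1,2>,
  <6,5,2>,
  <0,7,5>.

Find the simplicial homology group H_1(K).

H_1 = Z ⊕ Z/2.

Fix the vertex order 0 < 1 < 2 < 3 < 4 < 5 < 6 < 7 < 8 and write every simplex with vertices in increasing order. Then dim K = 2 and the simplices of K are:

  0-simplices (9): [0], [1], [2], [3], [4], [5], [6], [7], [8]
  1-simplices (27): (27 of them)
  2-simplices (18): [0,1,2], [0,1,8], [0,2,5], [0,4,7], [0,4,8], [0,5,7], [1,2,3], [1,3,7], [1,5,7], [1,5,8], [2,3,4], [2,4,6], [2,5,6], [3,4,8], [3,6,7], [3,6,8], [4,6,7], [5,6,8]

Hence C_0 ≅ Z^9, C_1 ≅ Z^27, C_2 ≅ Z^18.

Boundary ∂_1: C_1 → C_0 sends each edge [p,q] (with p < q) to q − p. For instance
  ∂[5,6] = [6] − [5].
As a 9×27 matrix over Z this has rank 8, with invariant factors (1,1,1,1,1,1,1,1).

Boundary ∂_2: C_2 → C_1 acts by ∂[p,q,r] = [q,r] − [p,r] + [p,q]. For instance
  ∂[3,6,8] = [6,8] − [3,8] + [3,6],
  ∂[1,3,7] = [3,7] − [1,7] + [1,3].
This gives a 27×18 integer matrix of rank 18; reducing to Smith normal form yields diagonal entries (1,1,1,1,1,1,1,1,1,1,1,1,1,1,1,1,1,2).

From H_k ≅ ker(∂_k) / im(∂_{k+1}) we obtain:

  H_1: rank ker ∂_1 − rank ∂_2 = (27 − 8) − 18 = 1, and ∂_2 has invariant factor 2 > 1, so H_1 = Z ⊕ Z/2.

(K is a triangulation of the Klein bottle.)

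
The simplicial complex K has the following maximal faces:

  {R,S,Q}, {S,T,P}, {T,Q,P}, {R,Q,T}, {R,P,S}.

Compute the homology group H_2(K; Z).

H_2 = 0.

We work with the vertex ordering P < Q < R < S < T. The simplices of K, each written with vertices in increasing order, are:

  0-simplices (5): P, Q, R, S, T
  1-simplices (10): PQ, PR, PS, PT, QR, QS, QT, RS, RT, ST
  2-simplices (5): PQT, PRS, PST, QRS, QRT

so the chain groups are C_0 ≅ Z^5, C_1 ≅ Z^10, C_2 ≅ Z^5.

The boundary map ∂_1: C_1 → C_0 is given by ∂[p,q] = [q] − [p]. For instance
  ∂PQ = Q − P.
As a 5×10 matrix over Z this has rank 4, with invariant factors (1,1,1,1).

∂_2: C_2 → C_1 maps a triangle to the signed sum of its edges. For instance
  ∂QRT = RT − QT + QR,
  ∂PRS = RS − PS + PR.
The 10×5 boundary matrix has rank 5 and Smith normal form diag(1,1,1,1,1).

From H_k ≅ ker(∂_k) / im(∂_{k+1}) we obtain:

  H_2: rank ker ∂_2 − rank ∂_3 = (5 − 5) − 0 = 0, and there is no ∂_3, so H_2 = 0.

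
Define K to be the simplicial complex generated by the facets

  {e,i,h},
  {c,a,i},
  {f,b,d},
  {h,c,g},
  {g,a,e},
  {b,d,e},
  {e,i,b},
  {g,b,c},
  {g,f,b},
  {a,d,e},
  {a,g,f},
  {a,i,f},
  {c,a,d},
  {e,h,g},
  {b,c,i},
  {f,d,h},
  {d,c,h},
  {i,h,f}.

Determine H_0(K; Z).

H_0 ≅ Z.

Take the total order a < b < c < d < e < f < g < h < i on the vertex set. Then K (dimension 2) consists of the simplices:

  0-simplices (9): a, b, c, d, e, f, g, h, i
  1-simplices (27): ac, ad, ae, af, ag, ai, bc, bd, be, bf, bg, bi, cd, cg, ch, ci, de, df, dh, eg, eh, ei, fg, fh, fi, gh, hi
  2-simplices (18): acd, aci, ade, aeg, afg, afi, bcg, bci, bde, bdf, bei, bfg, cdh, cgh, dfh, egh, ehi, fhi

Hence C_0 ≅ Z^9, C_1 ≅ Z^27, C_2 ≅ Z^18.

Boundary ∂_1: C_1 → C_0 sends each edge [p,q] (with p < q) to q − p. For instance
  ∂eg = g − e.
The 9×27 boundary matrix has rank 8 and Smith normal form diag(1,1,1,1,1,1,1,1).

The boundary map ∂_2: C_2 → C_1 maps a triangle to the signed sum of its edges. For instance
  ∂bfg = fg − bg + bf,
  ∂dfh = fh − dh + df.
This gives a 27×18 integer matrix of rank 17; reducing to Smith normal form yields diagonal entries (1,1,1,1,1,1,1,1,1,1,1,1,1,1,1,1,1).

Reading off H_k = ker ∂_k / im ∂_{k+1}:

  H_0: rank C_0 − rank ∂_1 = 9 − 8 = 1, and the invariant factors of ∂_1 are all 1, so H_0 = Z.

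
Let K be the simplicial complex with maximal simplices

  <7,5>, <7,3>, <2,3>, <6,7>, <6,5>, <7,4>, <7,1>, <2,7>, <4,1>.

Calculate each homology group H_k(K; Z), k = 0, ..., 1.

We work with the vertex ordering 1 < 2 < 3 < 4 < 5 < 6 < 7. The simplices of K, each written with vertices in increasing order, are:

  0-simplices (7): [1], [2], [3], [4], [5], [6], [7]
  1-simplices (9): [1,4], [1,7], [2,3], [2,7], [3,7], [4,7], [5,6], [5,7], [6,7]

giving chain groups C_0 ≅ Z^7, C_1 ≅ Z^9.

The boundary map ∂_1: C_1 → C_0 is given by ∂[p,q] = [q] − [p].
The 7×9 boundary matrix has rank 6 and Smith normal form diag(1,1,1,1,1,1).

Computing H_k = (kernel of ∂_k) / (image of ∂_{k+1}):

  H_0: rank C_0 − rank ∂_1 = 7 − 6 = 1, and the invariant factors of ∂_1 are all 1, so H_0 = Z.
  H_1: rank ker ∂_1 − rank ∂_2 = (9 − 6) − 0 = 3, and there is no ∂_2, so H_1 = Z^3.

(K is a triangulation of a wedge of 3 circles.)

H_0 ≅ Z,  H_1 ≅ Z^3.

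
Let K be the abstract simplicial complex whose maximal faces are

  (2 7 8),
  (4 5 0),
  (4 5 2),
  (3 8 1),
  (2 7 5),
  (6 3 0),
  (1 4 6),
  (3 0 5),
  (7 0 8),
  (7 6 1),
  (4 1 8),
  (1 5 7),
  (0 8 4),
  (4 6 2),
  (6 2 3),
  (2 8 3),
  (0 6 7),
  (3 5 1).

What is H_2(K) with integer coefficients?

We work with the vertex ordering 0 < 1 < 2 < 3 < 4 < 5 < 6 < 7 < 8. The simplices of K, each written with vertices in increasing order, are:

  0-simplices (9): [0], [1], [2], [3], [4], [5], [6], [7], [8]
  1-simplices (27): (27 of them)
  2-simplices (18): [0,3,5], [0,3,6], [0,4,5], [0,4,8], [0,6,7], [0,7,8], [1,3,5], [1,3,8], [1,4,6], [1,4,8], [1,5,7], [1,6,7], [2,3,6], [2,3,8], [2,4,5], [2,4,6], [2,5,7], [2,7,8]

so the chain groups are C_0 ≅ Z^9, C_1 ≅ Z^27, C_2 ≅ Z^18.

The boundary map ∂_1: C_1 → C_0 maps an edge to its endpoints' difference, ∂[p,q] = q − p. For instance
  ∂[1,5] = [5] − [1].
The resulting 9×27 matrix has rank 8, and its Smith normal form has invariant factors (1,1,1,1,1,1,1,1).

Boundary ∂_2: C_2 → C_1 acts by ∂[p,q,r] = [q,r] − [p,r] + [p,q]. For instance
  ∂[0,4,8] = [4,8] − [0,8] + [0,4],
  ∂[2,7,8] = [7,8] − [2,8] + [2,7].
This gives a 27×18 integer matrix of rank 17; reducing to Smith normal form yields diagonal entries (1,1,1,1,1,1,1,1,1,1,1,1,1,1,1,1,1).

Now H_k = ker ∂_k / im ∂_{k+1}, so:

  H_2: rank ker ∂_2 − rank ∂_3 = (18 − 17) − 0 = 1, and there is no ∂_3, so H_2 = Z.

(K is a triangulation of the torus T^2.)

H_2 = Z.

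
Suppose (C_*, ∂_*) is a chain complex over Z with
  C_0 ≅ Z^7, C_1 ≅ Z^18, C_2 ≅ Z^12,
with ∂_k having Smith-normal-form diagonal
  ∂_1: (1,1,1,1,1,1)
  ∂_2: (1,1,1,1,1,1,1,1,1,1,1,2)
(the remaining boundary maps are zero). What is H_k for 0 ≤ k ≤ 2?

H_0 ≅ Z,  H_1 ≅ Z/2,  H_2 = 0.

H_0: b_0 = 7 − 0 − 6 = 1; torsion from ∂_1 factors > 1: none. So H_0 ≅ Z.
H_1: b_1 = 18 − 6 − 12 = 0; torsion from ∂_2 factors > 1: [2]. So H_1 ≅ Z/2.
H_2: b_2 = 12 − 12 − 0 = 0; torsion from ∂_3 factors > 1: none. So H_2 ≅ 0.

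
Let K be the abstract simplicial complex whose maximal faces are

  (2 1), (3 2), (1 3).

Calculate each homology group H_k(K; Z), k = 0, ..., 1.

Order the vertices as 1 < 2 < 3. Listing each simplex with vertices in this order, K has dimension 1 with simplices:

  0-simplices (3): [1], [2], [3]
  1-simplices (3): [1,2], [1,3], [2,3]

giving chain groups C_0 ≅ Z^3, C_1 ≅ Z^3.

Boundary ∂_1: C_1 → C_0 maps an edge to its endpoints' difference, ∂[p,q] = q − p. For instance
  ∂[1,3] = [3] − [1].
This gives a 3×3 integer matrix of rank 2; reducing to Smith normal form yields diagonal entries (1,1).

Reading off H_k = ker ∂_k / im ∂_{k+1}:

  H_0: rank C_0 − rank ∂_1 = 3 − 2 = 1, and the invariant factors of ∂_1 are all 1, so H_0 = Z.
  H_1: rank ker ∂_1 − rank ∂_2 = (3 − 2) − 0 = 1, and there is no ∂_2, so H_1 = Z.

H_0 = Z,  H_1 = Z.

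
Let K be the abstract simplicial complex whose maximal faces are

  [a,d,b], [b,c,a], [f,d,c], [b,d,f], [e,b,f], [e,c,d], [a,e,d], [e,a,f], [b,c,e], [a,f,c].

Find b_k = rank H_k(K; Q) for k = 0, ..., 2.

b_0 = 1, b_1 = 0, b_2 = 0.

Order the vertices as a < b < c < d < e < f. Listing each simplex with vertices in this order, K has dimension 2 with simplices:

  0-simplices (6): a, b, c, d, e, f
  1-simplices (15): ab, ac, ad, ae, af, bc, bd, be, bf, cd, ce, cf, de, df, ef
  2-simplices (10): abc, abd, acf, ade, aef, bce, bdf, bef, cde, cdf

Hence C_0 ≅ Z^6, C_1 ≅ Z^15, C_2 ≅ Z^10.

The boundary map ∂_1: C_1 → C_0 sends each edge [p,q] (with p < q) to q − p. For instance
  ∂de = e − d.
The 6×15 boundary matrix has rank 5 and Smith normal form diag(1,1,1,1,1).

Boundary ∂_2: C_2 → C_1 maps a triangle to the signed sum of its edges. For instance
  ∂abd = bd − ad + ab,
  ∂bce = ce − be + bc.
The resulting 15×10 matrix has rank 10, and its Smith normal form has invariant factors (1,1,1,1,1,1,1,1,1,2).

Computing H_k = (kernel of ∂_k) / (image of ∂_{k+1}):

  H_0: rank C_0 − rank ∂_1 = 6 − 5 = 1, and the invariant factors of ∂_1 are all 1, so H_0 = Z.
  H_1: rank ker ∂_1 − rank ∂_2 = (15 − 5) − 10 = 0, and ∂_2 has invariant factor 2 > 1, so H_1 = Z/2.
  H_2: rank ker ∂_2 − rank ∂_3 = (10 − 10) − 0 = 0, and there is no ∂_3, so H_2 = 0.

As a check, the Euler characteristic is 6 − 15 + 10 = 1, which agrees with 1 − 0 + 0 = 1.

Hence the Betti numbers are b_0 = 1, b_1 = 0, b_2 = 0.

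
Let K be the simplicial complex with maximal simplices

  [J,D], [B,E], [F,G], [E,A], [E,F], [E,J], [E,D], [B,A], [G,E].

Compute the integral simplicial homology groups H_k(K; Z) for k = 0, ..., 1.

Fix the vertex order A < B < D < E < F < G < J and write every simplex with vertices in increasing order. Then dim K = 1 and the simplices of K are:

  0-simplices (7): A, B, D, E, F, G, J
  1-simplices (9): AB, AE, BE, DE, DJ, EF, EG, EJ, FG

giving chain groups C_0 ≅ Z^7, C_1 ≅ Z^9.

Boundary ∂_1: C_1 → C_0 sends each edge [p,q] (with p < q) to q − p. For instance
  ∂AB = B − A.
This gives a 7×9 integer matrix of rank 6; reducing to Smith normal form yields diagonal entries (1,1,1,1,1,1).

Computing H_k = (kernel of ∂_k) / (image of ∂_{k+1}):

  H_0: rank C_0 − rank ∂_1 = 7 − 6 = 1, and the invariant factors of ∂_1 are all 1, so H_0 = Z.
  H_1: rank ker ∂_1 − rank ∂_2 = (9 − 6) − 0 = 3, and there is no ∂_2, so H_1 = Z^3.

As a check, the Euler characteristic is 7 − 9 = -2, which agrees with 1 − 3 = -2.
(K is a triangulation of a wedge of 3 circles.)

H_0 = Z,  H_1 = Z^3.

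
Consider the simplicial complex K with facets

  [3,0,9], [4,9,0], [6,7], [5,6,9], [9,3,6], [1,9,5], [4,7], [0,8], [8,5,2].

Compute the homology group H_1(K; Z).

H_1 ≅ Z^2.

Order the vertices as 0 < 1 < 2 < 3 < 4 < 5 < 6 < 7 < 8 < 9. Listing each simplex with vertices in this order, K has dimension 2 with simplices:

  0-simplices (10): [0], [1], [2], [3], [4], [5], [6], [7], [8], [9]
  1-simplices (17): [0,3], [0,4], [0,8], [0,9], [1,5], [1,9], [2,5], [2,8], [3,6], [3,9], [4,7], [4,9], [5,6], [5,8], [5,9], [6,7], [6,9]
  2-simplices (6): [0,3,9], [0,4,9], [1,5,9], [2,5,8], [3,6,9], [5,6,9]

so the chain groups are C_0 ≅ Z^10, C_1 ≅ Z^17, C_2 ≅ Z^6.

∂_1: C_1 → C_0 sends each edge [p,q] (with p < q) to q − p. For instance
  ∂[5,9] = [9] − [5].
As a 10×17 matrix over Z this has rank 9, with invariant factors (1,1,1,1,1,1,1,1,1).

∂_2: C_2 → C_1 maps a triangle to the signed sum of its edges. For instance
  ∂[2,5,8] = [5,8] − [2,8] + [2,5],
  ∂[5,6,9] = [6,9] − [5,9] + [5,6].
This gives a 17×6 integer matrix of rank 6; reducing to Smith normal form yields diagonal entries (1,1,1,1,1,1).

Reading off H_k = ker ∂_k / im ∂_{k+1}:

  H_1: rank ker ∂_1 − rank ∂_2 = (17 − 9) − 6 = 2, and the invariant factors of ∂_2 are all 1, so H_1 = Z^2.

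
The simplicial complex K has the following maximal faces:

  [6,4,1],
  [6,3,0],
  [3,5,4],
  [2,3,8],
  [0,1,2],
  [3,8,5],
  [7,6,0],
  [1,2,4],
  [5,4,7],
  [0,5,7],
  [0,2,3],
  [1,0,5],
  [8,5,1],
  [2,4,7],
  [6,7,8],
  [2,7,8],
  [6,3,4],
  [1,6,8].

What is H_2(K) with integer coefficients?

Fix the vertex order 0 < 1 < 2 < 3 < 4 < 5 < 6 < 7 < 8 and write every simplex with vertices in increasing order. Then dim K = 2 and the simplices of K are:

  0-simplices (9): [0], [1], [2], [3], [4], [5], [6], [7], [8]
  1-simplices (27): (27 of them)
  2-simplices (18): [0,1,2], [0,1,5], [0,2,3], [0,3,6], [0,5,7], [0,6,7], [1,2,4], [1,4,6], [1,5,8], [1,6,8], [2,3,8], [2,4,7], [2,7,8], [3,4,5], [3,4,6], [3,5,8], [4,5,7], [6,7,8]

giving chain groups C_0 ≅ Z^9, C_1 ≅ Z^27, C_2 ≅ Z^18.

∂_1: C_1 → C_0 maps an edge to its endpoints' difference, ∂[p,q] = q − p. For instance
  ∂[6,8] = [8] − [6].
The resulting 9×27 matrix has rank 8, and its Smith normal form has invariant factors (1,1,1,1,1,1,1,1).

Boundary ∂_2: C_2 → C_1 acts by ∂[p,q,r] = [q,r] − [p,r] + [p,q]. For instance
  ∂[0,5,7] = [5,7] − [0,7] + [0,5],
  ∂[6,7,8] = [7,8] − [6,8] + [6,7].
As a 27×18 matrix over Z this has rank 17, with invariant factors (1,1,1,1,1,1,1,1,1,1,1,1,1,1,1,1,1).

Reading off H_k = ker ∂_k / im ∂_{k+1}:

  H_2: rank ker ∂_2 − rank ∂_3 = (18 − 17) − 0 = 1, and there is no ∂_3, so H_2 ≅ Z.

H_2 ≅ Z.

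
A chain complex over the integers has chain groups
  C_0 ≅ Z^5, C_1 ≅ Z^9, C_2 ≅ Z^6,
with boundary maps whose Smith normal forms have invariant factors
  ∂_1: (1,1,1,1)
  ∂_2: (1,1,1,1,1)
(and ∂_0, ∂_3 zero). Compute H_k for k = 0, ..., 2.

H_0: b_0 = 5 − 0 − 4 = 1; torsion from ∂_1 factors > 1: none. So H_0 ≅ Z.
H_1: b_1 = 9 − 4 − 5 = 0; torsion from ∂_2 factors > 1: none. So H_1 ≅ 0.
H_2: b_2 = 6 − 5 − 0 = 1; torsion from ∂_3 factors > 1: none. So H_2 ≅ Z.

H_0 ≅ Z,  H_1 = 0,  H_2 ≅ Z.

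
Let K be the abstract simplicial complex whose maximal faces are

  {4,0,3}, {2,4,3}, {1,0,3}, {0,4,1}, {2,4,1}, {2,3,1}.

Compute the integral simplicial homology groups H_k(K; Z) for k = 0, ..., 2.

Order the vertices as 0 < 1 < 2 < 3 < 4. Listing each simplex with vertices in this order, K has dimension 2 with simplices:

  0-simplices (5): [0], [1], [2], [3], [4]
  1-simplices (9): [0,1], [0,3], [0,4], [1,2], [1,3], [1,4], [2,3], [2,4], [3,4]
  2-simplices (6): [0,1,3], [0,1,4], [0,3,4], [1,2,3], [1,2,4], [2,3,4]

so the chain groups are C_0 ≅ Z^5, C_1 ≅ Z^9, C_2 ≅ Z^6.

∂_1: C_1 → C_0 maps an edge to its endpoints' difference, ∂[p,q] = q − p. For instance
  ∂[1,3] = [3] − [1].
The 5×9 boundary matrix has rank 4 and Smith normal form diag(1,1,1,1).

The boundary map ∂_2: C_2 → C_1 acts by ∂[p,q,r] = [q,r] − [p,r] + [p,q]. For instance
  ∂[2,3,4] = [3,4] − [2,4] + [2,3],
  ∂[0,1,3] = [1,3] − [0,3] + [0,1].
As a 9×6 matrix over Z this has rank 5, with invariant factors (1,1,1,1,1).

Now H_k = ker ∂_k / im ∂_{k+1}, so:

  H_0: rank C_0 − rank ∂_1 = 5 − 4 = 1, and the invariant factors of ∂_1 are all 1, so H_0 ≅ Z.
  H_1: rank ker ∂_1 − rank ∂_2 = (9 − 4) − 5 = 0, and the invariant factors of ∂_2 are all 1, so H_1 ≅ 0.
  H_2: rank ker ∂_2 − rank ∂_3 = (6 − 5) − 0 = 1, and there is no ∂_3, so H_2 ≅ Z.

H_0 ≅ Z,  H_1 = 0,  H_2 ≅ Z.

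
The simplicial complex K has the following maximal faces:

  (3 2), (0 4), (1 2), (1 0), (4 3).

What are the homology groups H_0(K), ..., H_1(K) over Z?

H_0 = Z,  H_1 = Z.

Take the total order 0 < 1 < 2 < 3 < 4 on the vertex set. Then K (dimension 1) consists of the simplices:

  0-simplices (5): [0], [1], [2], [3], [4]
  1-simplices (5): [0,1], [0,4], [1,2], [2,3], [3,4]

giving chain groups C_0 ≅ Z^5, C_1 ≅ Z^5.

The boundary map ∂_1: C_1 → C_0 maps an edge to its endpoints' difference, ∂[p,q] = q − p. For instance
  ∂[0,1] = [1] − [0].
As a 5×5 matrix over Z this has rank 4, with invariant factors (1,1,1,1).

Now H_k = ker ∂_k / im ∂_{k+1}, so:

  H_0: rank C_0 − rank ∂_1 = 5 − 4 = 1, and the invariant factors of ∂_1 are all 1, so H_0 = Z.
  H_1: rank ker ∂_1 − rank ∂_2 = (5 − 4) − 0 = 1, and there is no ∂_2, so H_1 = Z.

(K is a triangulation of the circle S^1.)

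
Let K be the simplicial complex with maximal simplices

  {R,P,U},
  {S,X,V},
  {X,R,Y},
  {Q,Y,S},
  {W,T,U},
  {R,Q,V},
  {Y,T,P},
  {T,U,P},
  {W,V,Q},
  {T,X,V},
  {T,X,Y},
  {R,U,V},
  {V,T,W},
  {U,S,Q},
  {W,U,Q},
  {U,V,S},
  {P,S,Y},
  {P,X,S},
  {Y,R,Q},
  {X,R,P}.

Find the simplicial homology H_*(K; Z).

H_0 ≅ Z,  H_1 ≅ Z ⊕ Z/2,  H_2 = 0.

Take the total order P < Q < R < S < T < U < V < W < X < Y on the vertex set. Then K (dimension 2) consists of the simplices:

  0-simplices (10): P, Q, R, S, T, U, V, W, X, Y
  1-simplices (30): PR, PS, PT, PU, PX, PY, QR, QS, QU, QV, QW, QY, RU, RV, RX, RY, SU, SV, SX, SY, TU, TV, TW, TX, TY, UV, UW, VW, VX, XY
  2-simplices (20): PRU, PRX, PSX, PSY, PTU, PTY, QRV, QRY, QSU, QSY, QUW, QVW, RUV, RXY, SUV, SVX, TUW, TVW, TVX, TXY

giving chain groups C_0 ≅ Z^10, C_1 ≅ Z^30, C_2 ≅ Z^20.

∂_1: C_1 → C_0 sends each edge [p,q] (with p < q) to q − p.
The resulting 10×30 matrix has rank 9, and its Smith normal form has invariant factors (1,1,1,1,1,1,1,1,1).

Boundary ∂_2: C_2 → C_1 sends each 2-simplex [p,q,r] to [q,r] − [p,r] + [p,q]. For instance
  ∂PTU = TU − PU + PT,
  ∂QRV = RV − QV + QR.
As a 30×20 matrix over Z this has rank 20, with invariant factors (1,1,1,1,1,1,1,1,1,1,1,1,1,1,1,1,1,1,1,2).

Computing H_k = (kernel of ∂_k) / (image of ∂_{k+1}):

  H_0: rank C_0 − rank ∂_1 = 10 − 9 = 1, and the invariant factors of ∂_1 are all 1, so H_0 = Z.
  H_1: rank ker ∂_1 − rank ∂_2 = (30 − 9) − 20 = 1, and ∂_2 has invariant factor 2 > 1, so H_1 = Z ⊕ Z/2.
  H_2: rank ker ∂_2 − rank ∂_3 = (20 − 20) − 0 = 0, and there is no ∂_3, so H_2 = 0.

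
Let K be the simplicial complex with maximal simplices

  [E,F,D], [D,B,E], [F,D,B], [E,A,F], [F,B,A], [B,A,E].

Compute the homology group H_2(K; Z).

Fix the vertex order A < B < D < E < F and write every simplex with vertices in increasing order. Then dim K = 2 and the simplices of K are:

  0-simplices (5): A, B, D, E, F
  1-simplices (9): AB, AE, AF, BD, BE, BF, DE, DF, EF
  2-simplices (6): ABE, ABF, AEF, BDE, BDF, DEF

Hence C_0 ≅ Z^5, C_1 ≅ Z^9, C_2 ≅ Z^6.

The boundary map ∂_1: C_1 → C_0 is given by ∂[p,q] = [q] − [p].
As a 5×9 matrix over Z this has rank 4, with invariant factors (1,1,1,1).

Boundary ∂_2: C_2 → C_1 maps a triangle to the signed sum of its edges. For instance
  ∂BDF = DF − BF + BD,
  ∂BDE = DE − BE + BD.
As a 9×6 matrix over Z this has rank 5, with invariant factors (1,1,1,1,1).

Reading off H_k = ker ∂_k / im ∂_{k+1}:

  H_2: rank ker ∂_2 − rank ∂_3 = (6 − 5) − 0 = 1, and there is no ∂_3, so H_2 = Z.

H_2 ≅ Z.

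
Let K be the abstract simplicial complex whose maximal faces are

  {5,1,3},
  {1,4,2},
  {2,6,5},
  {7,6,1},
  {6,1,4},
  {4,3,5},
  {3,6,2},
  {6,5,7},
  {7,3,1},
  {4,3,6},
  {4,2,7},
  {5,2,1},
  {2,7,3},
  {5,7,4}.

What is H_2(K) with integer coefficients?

Take the total order 1 < 2 < 3 < 4 < 5 < 6 < 7 on the vertex set. Then K (dimension 2) consists of the simplices:

  0-simplices (7): [1], [2], [3], [4], [5], [6], [7]
  1-simplices (21): [1,2], [1,3], [1,4], [1,5], [1,6], [1,7], [2,3], [2,4], [2,5], [2,6], [2,7], [3,4], [3,5], [3,6], [3,7], [4,5], [4,6], [4,7], [5,6], [5,7], [6,7]
  2-simplices (14): [1,2,4], [1,2,5], [1,3,5], [1,3,7], [1,4,6], [1,6,7], [2,3,6], [2,3,7], [2,4,7], [2,5,6], [3,4,5], [3,4,6], [4,5,7], [5,6,7]

Hence C_0 ≅ Z^7, C_1 ≅ Z^21, C_2 ≅ Z^14.

Boundary ∂_1: C_1 → C_0 sends each edge [p,q] (with p < q) to q − p.
This gives a 7×21 integer matrix of rank 6; reducing to Smith normal form yields diagonal entries (1,1,1,1,1,1).

The boundary map ∂_2: C_2 → C_1 acts by ∂[p,q,r] = [q,r] − [p,r] + [p,q]. For instance
  ∂[1,2,4] = [2,4] − [1,4] + [1,2],
  ∂[1,3,7] = [3,7] − [1,7] + [1,3].
This gives a 21×14 integer matrix of rank 13; reducing to Smith normal form yields diagonal entries (1,1,1,1,1,1,1,1,1,1,1,1,1).

Computing H_k = (kernel of ∂_k) / (image of ∂_{k+1}):

  H_2: rank ker ∂_2 − rank ∂_3 = (14 − 13) − 0 = 1, and there is no ∂_3, so H_2 = Z.

H_2 ≅ Z.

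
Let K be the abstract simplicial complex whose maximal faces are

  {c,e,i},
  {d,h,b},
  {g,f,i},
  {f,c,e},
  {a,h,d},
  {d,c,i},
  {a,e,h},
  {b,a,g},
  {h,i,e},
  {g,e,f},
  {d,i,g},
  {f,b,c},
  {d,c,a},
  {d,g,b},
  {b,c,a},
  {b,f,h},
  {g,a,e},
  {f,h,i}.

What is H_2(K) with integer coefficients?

H_2 ≅ 0.

K has 9 vertices, 27 edges, 18 triangles.
rank ∂_2 = 18, rank ∂_3 = 0 ⇒ b_2 = 18 − 18 − 0 = 0. So H_2 ≅ 0.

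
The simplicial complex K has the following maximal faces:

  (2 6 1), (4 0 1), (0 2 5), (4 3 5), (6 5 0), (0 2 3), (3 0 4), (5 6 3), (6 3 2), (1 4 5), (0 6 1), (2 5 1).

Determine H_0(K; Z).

H_0 = Z.

Take the total order 0 < 1 < 2 < 3 < 4 < 5 < 6 on the vertex set. Then K (dimension 2) consists of the simplices:

  0-simplices (7): [0], [1], [2], [3], [4], [5], [6]
  1-simplices (18): [0,1], [0,2], [0,3], [0,4], [0,5], [0,6], [1,2], [1,4], [1,5], [1,6], [2,3], [2,5], [2,6], [3,4], [3,5], [3,6], [4,5], [5,6]
  2-simplices (12): [0,1,4], [0,1,6], [0,2,3], [0,2,5], [0,3,4], [0,5,6], [1,2,5], [1,2,6], [1,4,5], [2,3,6], [3,4,5], [3,5,6]

so the chain groups are C_0 ≅ Z^7, C_1 ≅ Z^18, C_2 ≅ Z^12.

The boundary map ∂_1: C_1 → C_0 is given by ∂[p,q] = [q] − [p]. For instance
  ∂[1,6] = [6] − [1].
The resulting 7×18 matrix has rank 6, and its Smith normal form has invariant factors (1,1,1,1,1,1).

∂_2: C_2 → C_1 acts by ∂[p,q,r] = [q,r] − [p,r] + [p,q]. For instance
  ∂[1,2,6] = [2,6] − [1,6] + [1,2],
  ∂[2,3,6] = [3,6] − [2,6] + [2,3].
The 18×12 boundary matrix has rank 12 and Smith normal form diag(1,1,1,1,1,1,1,1,1,1,1,2).

Reading off H_k = ker ∂_k / im ∂_{k+1}:

  H_0: rank C_0 − rank ∂_1 = 7 − 6 = 1, and the invariant factors of ∂_1 are all 1, so H_0 ≅ Z.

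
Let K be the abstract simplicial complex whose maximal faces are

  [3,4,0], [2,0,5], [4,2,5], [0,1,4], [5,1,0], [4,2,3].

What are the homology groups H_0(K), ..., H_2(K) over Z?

H_0 = Z,  H_1 = Z,  H_2 = 0.

Take the total order 0 < 1 < 2 < 3 < 4 < 5 on the vertex set. Then K (dimension 2) consists of the simplices:

  0-simplices (6): [0], [1], [2], [3], [4], [5]
  1-simplices (12): [0,1], [0,2], [0,3], [0,4], [0,5], [1,4], [1,5], [2,3], [2,4], [2,5], [3,4], [4,5]
  2-simplices (6): [0,1,4], [0,1,5], [0,2,5], [0,3,4], [2,3,4], [2,4,5]

giving chain groups C_0 ≅ Z^6, C_1 ≅ Z^12, C_2 ≅ Z^6.

Boundary ∂_1: C_1 → C_0 sends each edge [p,q] (with p < q) to q − p.
The 6×12 boundary matrix has rank 5 and Smith normal form diag(1,1,1,1,1).

The boundary map ∂_2: C_2 → C_1 acts by ∂[p,q,r] = [q,r] − [p,r] + [p,q]. For instance
  ∂[0,2,5] = [2,5] − [0,5] + [0,2],
  ∂[2,4,5] = [4,5] − [2,5] + [2,4].
This gives a 12×6 integer matrix of rank 6; reducing to Smith normal form yields diagonal entries (1,1,1,1,1,1).

From H_k ≅ ker(∂_k) / im(∂_{k+1}) we obtain:

  H_0: rank C_0 − rank ∂_1 = 6 − 5 = 1, and the invariant factors of ∂_1 are all 1, so H_0 ≅ Z.
  H_1: rank ker ∂_1 − rank ∂_2 = (12 − 5) − 6 = 1, and the invariant factors of ∂_2 are all 1, so H_1 ≅ Z.
  H_2: rank ker ∂_2 − rank ∂_3 = (6 − 6) − 0 = 0, and there is no ∂_3, so H_2 ≅ 0.

(K is a triangulation of the cylinder S^1 x I.)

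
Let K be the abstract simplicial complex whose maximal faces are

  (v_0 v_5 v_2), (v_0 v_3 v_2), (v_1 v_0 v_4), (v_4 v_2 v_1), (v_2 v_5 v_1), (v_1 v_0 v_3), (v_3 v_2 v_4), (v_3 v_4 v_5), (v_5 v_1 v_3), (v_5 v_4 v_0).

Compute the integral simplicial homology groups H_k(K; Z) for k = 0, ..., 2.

Fix the vertex order v_0 < v_1 < v_2 < v_3 < v_4 < v_5 and write every simplex with vertices in increasing order. Then dim K = 2 and the simplices of K are:

  0-simplices (6): [v_0], [v_1], [v_2], [v_3], [v_4], [v_5]
  1-simplices (15): (15 of them)
  2-simplices (10): [v_0,v_1,v_3], [v_0,v_1,v_4], [v_0,v_2,v_3], [v_0,v_2,v_5], [v_0,v_4,v_5], [v_1,v_2,v_4], [v_1,v_2,v_5], [v_1,v_3,v_5], [v_2,v_3,v_4], [v_3,v_4,v_5]

giving chain groups C_0 ≅ Z^6, C_1 ≅ Z^15, C_2 ≅ Z^10.

∂_1: C_1 → C_0 maps an edge to its endpoints' difference, ∂[p,q] = q − p.
The resulting 6×15 matrix has rank 5, and its Smith normal form has invariant factors (1,1,1,1,1).

The boundary map ∂_2: C_2 → C_1 maps a triangle to the signed sum of its edges. For instance
  ∂[v_0,v_1,v_3] = [v_1,v_3] − [v_0,v_3] + [v_0,v_1],
  ∂[v_1,v_2,v_4] = [v_2,v_4] − [v_1,v_4] + [v_1,v_2].
The resulting 15×10 matrix has rank 10, and its Smith normal form has invariant factors (1,1,1,1,1,1,1,1,1,2).

From H_k ≅ ker(∂_k) / im(∂_{k+1}) we obtain:

  H_0: rank C_0 − rank ∂_1 = 6 − 5 = 1, and the invariant factors of ∂_1 are all 1, so H_0 ≅ Z.
  H_1: rank ker ∂_1 − rank ∂_2 = (15 − 5) − 10 = 0, and ∂_2 has invariant factor 2 > 1, so H_1 ≅ Z/2.
  H_2: rank ker ∂_2 − rank ∂_3 = (10 − 10) − 0 = 0, and there is no ∂_3, so H_2 ≅ 0.

H_0 ≅ Z,  H_1 ≅ Z/2,  H_2 = 0.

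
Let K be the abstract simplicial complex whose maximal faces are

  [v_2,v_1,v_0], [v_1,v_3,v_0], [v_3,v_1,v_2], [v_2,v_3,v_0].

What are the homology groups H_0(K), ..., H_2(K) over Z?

Fix the vertex order v_0 < v_1 < v_2 < v_3 and write every simplex with vertices in increasing order. Then dim K = 2 and the simplices of K are:

  0-simplices (4): [v_0], [v_1], [v_2], [v_3]
  1-simplices (6): [v_0,v_1], [v_0,v_2], [v_0,v_3], [v_1,v_2], [v_1,v_3], [v_2,v_3]
  2-simplices (4): [v_0,v_1,v_2], [v_0,v_1,v_3], [v_0,v_2,v_3], [v_1,v_2,v_3]

so the chain groups are C_0 ≅ Z^4, C_1 ≅ Z^6, C_2 ≅ Z^4.

∂_1: C_1 → C_0 sends each edge [p,q] (with p < q) to q − p. For instance
  ∂[v_2,v_3] = [v_3] − [v_2].
The resulting 4×6 matrix has rank 3, and its Smith normal form has invariant factors (1,1,1).

Boundary ∂_2: C_2 → C_1 maps a triangle to the signed sum of its edges. For instance
  ∂[v_0,v_1,v_3] = [v_1,v_3] − [v_0,v_3] + [v_0,v_1],
  ∂[v_0,v_1,v_2] = [v_1,v_2] − [v_0,v_2] + [v_0,v_1].
This gives a 6×4 integer matrix of rank 3; reducing to Smith normal form yields diagonal entries (1,1,1).

Reading off H_k = ker ∂_k / im ∂_{k+1}:

  H_0: rank C_0 − rank ∂_1 = 4 − 3 = 1, and the invariant factors of ∂_1 are all 1, so H_0 ≅ Z.
  H_1: rank ker ∂_1 − rank ∂_2 = (6 − 3) − 3 = 0, and the invariant factors of ∂_2 are all 1, so H_1 ≅ 0.
  H_2: rank ker ∂_2 − rank ∂_3 = (4 − 3) − 0 = 1, and there is no ∂_3, so H_2 ≅ Z.

H_0 = Z,  H_1 = 0,  H_2 = Z.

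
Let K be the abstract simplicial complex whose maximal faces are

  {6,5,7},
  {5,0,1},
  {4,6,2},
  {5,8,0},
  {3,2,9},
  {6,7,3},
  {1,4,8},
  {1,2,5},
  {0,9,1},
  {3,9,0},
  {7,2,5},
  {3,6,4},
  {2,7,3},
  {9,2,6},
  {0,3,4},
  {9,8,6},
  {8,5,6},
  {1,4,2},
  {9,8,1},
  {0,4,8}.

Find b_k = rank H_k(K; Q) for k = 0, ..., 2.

Order the vertices as 0 < 1 < 2 < 3 < 4 < 5 < 6 < 7 < 8 < 9. Listing each simplex with vertices in this order, K has dimension 2 with simplices:

  0-simplices (10): [0], [1], [2], [3], [4], [5], [6], [7], [8], [9]
  1-simplices (30): (30 of them)
  2-simplices (20): (20 of them)

Hence C_0 ≅ Z^10, C_1 ≅ Z^30, C_2 ≅ Z^20.

Boundary ∂_1: C_1 → C_0 sends each edge [p,q] (with p < q) to q − p. For instance
  ∂[2,6] = [6] − [2].
This gives a 10×30 integer matrix of rank 9; reducing to Smith normal form yields diagonal entries (1,1,1,1,1,1,1,1,1).

∂_2: C_2 → C_1 sends each 2-simplex [p,q,r] to [q,r] − [p,r] + [p,q]. For instance
  ∂[0,5,8] = [5,8] − [0,8] + [0,5],
  ∂[2,4,6] = [4,6] − [2,6] + [2,4].
This gives a 30×20 integer matrix of rank 20; reducing to Smith normal form yields diagonal entries (1,1,1,1,1,1,1,1,1,1,1,1,1,1,1,1,1,1,1,2).

Reading off H_k = ker ∂_k / im ∂_{k+1}:

  H_0: rank C_0 − rank ∂_1 = 10 − 9 = 1, and the invariant factors of ∂_1 are all 1, so H_0 = Z.
  H_1: rank ker ∂_1 − rank ∂_2 = (30 − 9) − 20 = 1, and ∂_2 has invariant factor 2 > 1, so H_1 = Z ⊕ Z_2.
  H_2: rank ker ∂_2 − rank ∂_3 = (20 − 20) − 0 = 0, and there is no ∂_3, so H_2 = 0.

Hence the Betti numbers are b_0 = 1, b_1 = 1, b_2 = 0.

b_0 = 1, b_1 = 1, b_2 = 0.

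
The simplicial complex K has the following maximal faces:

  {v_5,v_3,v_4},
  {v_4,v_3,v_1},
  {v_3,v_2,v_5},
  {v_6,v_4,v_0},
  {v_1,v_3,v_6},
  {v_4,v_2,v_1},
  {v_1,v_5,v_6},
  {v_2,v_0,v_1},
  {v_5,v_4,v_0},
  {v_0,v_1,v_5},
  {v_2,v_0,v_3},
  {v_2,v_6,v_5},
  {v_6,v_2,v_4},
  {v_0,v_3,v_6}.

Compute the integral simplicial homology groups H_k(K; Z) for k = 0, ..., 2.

We work with the vertex ordering v_0 < v_1 < v_2 < v_3 < v_4 < v_5 < v_6. The simplices of K, each written with vertices in increasing order, are:

  0-simplices (7): [v_0], [v_1], [v_2], [v_3], [v_4], [v_5], [v_6]
  1-simplices (21): (21 of them)
  2-simplices (14): (14 of them)

so the chain groups are C_0 ≅ Z^7, C_1 ≅ Z^21, C_2 ≅ Z^14.

∂_1: C_1 → C_0 sends each edge [p,q] (with p < q) to q − p.
As a 7×21 matrix over Z this has rank 6, with invariant factors (1,1,1,1,1,1).

∂_2: C_2 → C_1 sends each 2-simplex [p,q,r] to [q,r] − [p,r] + [p,q]. For instance
  ∂[v_0,v_4,v_6] = [v_4,v_6] − [v_0,v_6] + [v_0,v_4],
  ∂[v_0,v_1,v_5] = [v_1,v_5] − [v_0,v_5] + [v_0,v_1].
The resulting 21×14 matrix has rank 13, and its Smith normal form has invariant factors (1,1,1,1,1,1,1,1,1,1,1,1,1).

From H_k ≅ ker(∂_k) / im(∂_{k+1}) we obtain:

  H_0: rank C_0 − rank ∂_1 = 7 − 6 = 1, and the invariant factors of ∂_1 are all 1, so H_0 ≅ Z.
  H_1: rank ker ∂_1 − rank ∂_2 = (21 − 6) − 13 = 2, and the invariant factors of ∂_2 are all 1, so H_1 ≅ Z^2.
  H_2: rank ker ∂_2 − rank ∂_3 = (14 − 13) − 0 = 1, and there is no ∂_3, so H_2 ≅ Z.

(K is a triangulation of the torus T^2.)

H_0 ≅ Z,  H_1 ≅ Z^2,  H_2 ≅ Z.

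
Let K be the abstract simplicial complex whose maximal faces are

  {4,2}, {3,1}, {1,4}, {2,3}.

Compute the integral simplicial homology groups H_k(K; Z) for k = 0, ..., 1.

H_0 = Z,  H_1 = Z.

Order the vertices as 1 < 2 < 3 < 4. Listing each simplex with vertices in this order, K has dimension 1 with simplices:

  0-simplices (4): [1], [2], [3], [4]
  1-simplices (4): [1,3], [1,4], [2,3], [2,4]

so the chain groups are C_0 ≅ Z^4, C_1 ≅ Z^4.

The boundary map ∂_1: C_1 → C_0 maps an edge to its endpoints' difference, ∂[p,q] = q − p. For instance
  ∂[1,3] = [3] − [1].
The resulting 4×4 matrix has rank 3, and its Smith normal form has invariant factors (1,1,1).

From H_k ≅ ker(∂_k) / im(∂_{k+1}) we obtain:

  H_0: rank C_0 − rank ∂_1 = 4 − 3 = 1, and the invariant factors of ∂_1 are all 1, so H_0 = Z.
  H_1: rank ker ∂_1 − rank ∂_2 = (4 − 3) − 0 = 1, and there is no ∂_2, so H_1 = Z.

(K is a triangulation of the circle S^1.)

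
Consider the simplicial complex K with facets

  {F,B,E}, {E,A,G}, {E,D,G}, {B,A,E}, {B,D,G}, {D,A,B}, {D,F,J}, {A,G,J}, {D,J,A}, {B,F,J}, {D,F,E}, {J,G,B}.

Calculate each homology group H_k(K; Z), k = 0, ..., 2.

Fix the vertex order A < B < D < E < F < G < J and write every simplex with vertices in increasing order. Then dim K = 2 and the simplices of K are:

  0-simplices (7): A, B, D, E, F, G, J
  1-simplices (18): AB, AD, AE, AG, AJ, BD, BE, BF, BG, BJ, DE, DF, DG, DJ, EF, EG, FJ, GJ
  2-simplices (12): ABD, ABE, ADJ, AEG, AGJ, BDG, BEF, BFJ, BGJ, DEF, DEG, DFJ

Hence C_0 ≅ Z^7, C_1 ≅ Z^18, C_2 ≅ Z^12.

Boundary ∂_1: C_1 → C_0 is given by ∂[p,q] = [q] − [p]. For instance
  ∂DG = G − D.
As a 7×18 matrix over Z this has rank 6, with invariant factors (1,1,1,1,1,1).

∂_2: C_2 → C_1 sends each 2-simplex [p,q,r] to [q,r] − [p,r] + [p,q]. For instance
  ∂DEG = EG − DG + DE,
  ∂BDG = DG − BG + BD.
This gives a 18×12 integer matrix of rank 12; reducing to Smith normal form yields diagonal entries (1,1,1,1,1,1,1,1,1,1,1,2).

Now H_k = ker ∂_k / im ∂_{k+1}, so:

  H_0: rank C_0 − rank ∂_1 = 7 − 6 = 1, and the invariant factors of ∂_1 are all 1, so H_0 ≅ Z.
  H_1: rank ker ∂_1 − rank ∂_2 = (18 − 6) − 12 = 0, and ∂_2 has invariant factor 2 > 1, so H_1 ≅ Z/2.
  H_2: rank ker ∂_2 − rank ∂_3 = (12 − 12) − 0 = 0, and there is no ∂_3, so H_2 ≅ 0.

As a check, the Euler characteristic is 7 − 18 + 12 = 1, which agrees with 1 − 0 + 0 = 1.
(K is a triangulation of the real projective plane RP^2.)

H_0 ≅ Z,  H_1 ≅ Z/2,  H_2 = 0.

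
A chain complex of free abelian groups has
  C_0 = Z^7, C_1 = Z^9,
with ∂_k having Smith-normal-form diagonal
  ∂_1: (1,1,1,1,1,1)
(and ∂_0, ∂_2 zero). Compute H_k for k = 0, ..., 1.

H_0 ≅ Z,  H_1 ≅ Z^3.

H_0: b_0 = 7 − 0 − 6 = 1; torsion from ∂_1 factors > 1: none. So H_0 ≅ Z.
H_1: b_1 = 9 − 6 − 0 = 3; torsion from ∂_2 factors > 1: none. So H_1 ≅ Z^3.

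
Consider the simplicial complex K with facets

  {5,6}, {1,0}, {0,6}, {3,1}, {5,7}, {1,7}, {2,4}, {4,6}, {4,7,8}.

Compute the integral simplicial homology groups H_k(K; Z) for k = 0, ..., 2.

K has 9 vertices, 11 edges, 1 triangle.
rank ∂_0 = 0, rank ∂_1 = 8 ⇒ b_0 = 9 − 0 − 8 = 1; all invariant factors of ∂_1 are 1 so no torsion. So H_0 ≅ Z.
rank ∂_1 = 8, rank ∂_2 = 1 ⇒ b_1 = 11 − 8 − 1 = 2; all invariant factors of ∂_2 are 1 so no torsion. So H_1 ≅ Z^2.
rank ∂_2 = 1, rank ∂_3 = 0 ⇒ b_2 = 1 − 1 − 0 = 0. So H_2 ≅ 0.

H_0 = Z,  H_1 = Z^2,  H_2 = 0.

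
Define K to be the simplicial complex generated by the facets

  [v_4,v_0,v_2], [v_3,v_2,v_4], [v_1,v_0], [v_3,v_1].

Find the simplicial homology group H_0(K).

Order the vertices as v_0 < v_1 < v_2 < v_3 < v_4. Listing each simplex with vertices in this order, K has dimension 2 with simplices:

  0-simplices (5): [v_0], [v_1], [v_2], [v_3], [v_4]
  1-simplices (7): [v_0,v_1], [v_0,v_2], [v_0,v_4], [v_1,v_3], [v_2,v_3], [v_2,v_4], [v_3,v_4]
  2-simplices (2): [v_0,v_2,v_4], [v_2,v_3,v_4]

so the chain groups are C_0 ≅ Z^5, C_1 ≅ Z^7, C_2 ≅ Z^2.

Boundary ∂_1: C_1 → C_0 maps an edge to its endpoints' difference, ∂[p,q] = q − p. For instance
  ∂[v_2,v_3] = [v_3] − [v_2].
This gives a 5×7 integer matrix of rank 4; reducing to Smith normal form yields diagonal entries (1,1,1,1).

∂_2: C_2 → C_1 acts by ∂[p,q,r] = [q,r] − [p,r] + [p,q]. For instance
  ∂[v_0,v_2,v_4] = [v_2,v_4] − [v_0,v_4] + [v_0,v_2],
  ∂[v_2,v_3,v_4] = [v_3,v_4] − [v_2,v_4] + [v_2,v_3].
As a 7×2 matrix over Z this has rank 2, with invariant factors (1,1).

Now H_k = ker ∂_k / im ∂_{k+1}, so:

  H_0: rank C_0 − rank ∂_1 = 5 − 4 = 1, and the invariant factors of ∂_1 are all 1, so H_0 ≅ Z.

H_0 ≅ Z.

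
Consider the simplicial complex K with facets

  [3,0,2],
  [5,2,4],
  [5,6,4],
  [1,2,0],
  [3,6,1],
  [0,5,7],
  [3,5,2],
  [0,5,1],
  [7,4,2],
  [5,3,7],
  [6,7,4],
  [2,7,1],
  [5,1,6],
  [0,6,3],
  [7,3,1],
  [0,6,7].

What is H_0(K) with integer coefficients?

H_0 = Z.

Fix the vertex order 0 < 1 < 2 < 3 < 4 < 5 < 6 < 7 and write every simplex with vertices in increasing order. Then dim K = 2 and the simplices of K are:

  0-simplices (8): [0], [1], [2], [3], [4], [5], [6], [7]
  1-simplices (24): (24 of them)
  2-simplices (16): [0,1,2], [0,1,5], [0,2,3], [0,3,6], [0,5,7], [0,6,7], [1,2,7], [1,3,6], [1,3,7], [1,5,6], [2,3,5], [2,4,5], [2,4,7], [3,5,7], [4,5,6], [4,6,7]

giving chain groups C_0 ≅ Z^8, C_1 ≅ Z^24, C_2 ≅ Z^16.

The boundary map ∂_1: C_1 → C_0 is given by ∂[p,q] = [q] − [p]. For instance
  ∂[1,5] = [5] − [1].
The 8×24 boundary matrix has rank 7 and Smith normal form diag(1,1,1,1,1,1,1).

The boundary map ∂_2: C_2 → C_1 acts by ∂[p,q,r] = [q,r] − [p,r] + [p,q]. For instance
  ∂[0,2,3] = [2,3] − [0,3] + [0,2],
  ∂[0,1,5] = [1,5] − [0,5] + [0,1].
The resulting 24×16 matrix has rank 15, and its Smith normal form has invariant factors (1,1,1,1,1,1,1,1,1,1,1,1,1,1,1).

Now H_k = ker ∂_k / im ∂_{k+1}, so:

  H_0: rank C_0 − rank ∂_1 = 8 − 7 = 1, and the invariant factors of ∂_1 are all 1, so H_0 = Z.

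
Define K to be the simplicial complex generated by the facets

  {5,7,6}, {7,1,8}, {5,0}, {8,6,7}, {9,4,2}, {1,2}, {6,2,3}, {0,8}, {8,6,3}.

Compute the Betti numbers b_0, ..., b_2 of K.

Order the vertices as 0 < 1 < 2 < 3 < 4 < 5 < 6 < 7 < 8 < 9. Listing each simplex with vertices in this order, K has dimension 2 with simplices:

  0-simplices (10): [0], [1], [2], [3], [4], [5], [6], [7], [8], [9]
  1-simplices (17): [0,5], [0,8], [1,2], [1,7], [1,8], [2,3], [2,4], [2,6], [2,9], [3,6], [3,8], [4,9], [5,6], [5,7], [6,7], [6,8], [7,8]
  2-simplices (6): [1,7,8], [2,3,6], [2,4,9], [3,6,8], [5,6,7], [6,7,8]

giving chain groups C_0 ≅ Z^10, C_1 ≅ Z^17, C_2 ≅ Z^6.

The boundary map ∂_1: C_1 → C_0 is given by ∂[p,q] = [q] − [p]. For instance
  ∂[7,8] = [8] − [7].
The 10×17 boundary matrix has rank 9 and Smith normal form diag(1,1,1,1,1,1,1,1,1).

The boundary map ∂_2: C_2 → C_1 acts by ∂[p,q,r] = [q,r] − [p,r] + [p,q]. For instance
  ∂[3,6,8] = [6,8] − [3,8] + [3,6],
  ∂[2,4,9] = [4,9] − [2,9] + [2,4].
The 17×6 boundary matrix has rank 6 and Smith normal form diag(1,1,1,1,1,1).

Now H_k = ker ∂_k / im ∂_{k+1}, so:

  H_0: rank C_0 − rank ∂_1 = 10 − 9 = 1, and the invariant factors of ∂_1 are all 1, so H_0 ≅ Z.
  H_1: rank ker ∂_1 − rank ∂_2 = (17 − 9) − 6 = 2, and the invariant factors of ∂_2 are all 1, so H_1 ≅ Z^2.
  H_2: rank ker ∂_2 − rank ∂_3 = (6 − 6) − 0 = 0, and there is no ∂_3, so H_2 ≅ 0.

Hence the Betti numbers are b_0 = 1, b_1 = 2, b_2 = 0.

b_0 = 1, b_1 = 2, b_2 = 0.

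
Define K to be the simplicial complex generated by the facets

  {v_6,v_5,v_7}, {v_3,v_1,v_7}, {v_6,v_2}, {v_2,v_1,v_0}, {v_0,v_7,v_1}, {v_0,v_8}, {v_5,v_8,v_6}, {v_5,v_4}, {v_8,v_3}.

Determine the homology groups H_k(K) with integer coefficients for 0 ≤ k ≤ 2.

Fix the vertex order v_0 < v_1 < v_2 < v_3 < v_4 < v_5 < v_6 < v_7 < v_8 and write every simplex with vertices in increasing order. Then dim K = 2 and the simplices of K are:

  0-simplices (9): [v_0], [v_1], [v_2], [v_3], [v_4], [v_5], [v_6], [v_7], [v_8]
  1-simplices (16): (16 of them)
  2-simplices (5): [v_0,v_1,v_2], [v_0,v_1,v_7], [v_1,v_3,v_7], [v_5,v_6,v_7], [v_5,v_6,v_8]

so the chain groups are C_0 ≅ Z^9, C_1 ≅ Z^16, C_2 ≅ Z^5.

Boundary ∂_1: C_1 → C_0 maps an edge to its endpoints' difference, ∂[p,q] = q − p. For instance
  ∂[v_5,v_7] = [v_7] − [v_5].
As a 9×16 matrix over Z this has rank 8, with invariant factors (1,1,1,1,1,1,1,1).

∂_2: C_2 → C_1 acts by ∂[p,q,r] = [q,r] − [p,r] + [p,q]. For instance
  ∂[v_1,v_3,v_7] = [v_3,v_7] − [v_1,v_7] + [v_1,v_3],
  ∂[v_0,v_1,v_7] = [v_1,v_7] − [v_0,v_7] + [v_0,v_1].
This gives a 16×5 integer matrix of rank 5; reducing to Smith normal form yields diagonal entries (1,1,1,1,1).

Computing H_k = (kernel of ∂_k) / (image of ∂_{k+1}):

  H_0: rank C_0 − rank ∂_1 = 9 − 8 = 1, and the invariant factors of ∂_1 are all 1, so H_0 = Z.
  H_1: rank ker ∂_1 − rank ∂_2 = (16 − 8) − 5 = 3, and the invariant factors of ∂_2 are all 1, so H_1 = Z^3.
  H_2: rank ker ∂_2 − rank ∂_3 = (5 − 5) − 0 = 0, and there is no ∂_3, so H_2 = 0.

H_0 ≅ Z,  H_1 ≅ Z^3,  H_2 = 0.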